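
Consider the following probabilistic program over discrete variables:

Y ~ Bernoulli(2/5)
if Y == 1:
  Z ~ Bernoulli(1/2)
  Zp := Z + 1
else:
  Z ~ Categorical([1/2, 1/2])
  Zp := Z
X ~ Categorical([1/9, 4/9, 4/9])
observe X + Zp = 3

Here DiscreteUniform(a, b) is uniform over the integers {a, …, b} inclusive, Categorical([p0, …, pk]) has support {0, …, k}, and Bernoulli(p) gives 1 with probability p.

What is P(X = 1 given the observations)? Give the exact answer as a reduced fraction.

P(X = 1 | obs) = 2/7

Enumerate traces; 3 have nonzero weight after conditioning:
  (Y=0, Z=1, X=2) weight 2/15
  (Y=1, Z=0, X=2) weight 4/45
  (Y=1, Z=1, X=1) weight 4/45
Group by X:
  weight(X=1) = 4/45
  weight(X=2) = 2/9
Total weight = 4/45 + 2/9 = 14/45
P(X=1 | obs) = 4/45 / 14/45 = 2/7
P(X=2 | obs) = 2/9 / 14/45 = 5/7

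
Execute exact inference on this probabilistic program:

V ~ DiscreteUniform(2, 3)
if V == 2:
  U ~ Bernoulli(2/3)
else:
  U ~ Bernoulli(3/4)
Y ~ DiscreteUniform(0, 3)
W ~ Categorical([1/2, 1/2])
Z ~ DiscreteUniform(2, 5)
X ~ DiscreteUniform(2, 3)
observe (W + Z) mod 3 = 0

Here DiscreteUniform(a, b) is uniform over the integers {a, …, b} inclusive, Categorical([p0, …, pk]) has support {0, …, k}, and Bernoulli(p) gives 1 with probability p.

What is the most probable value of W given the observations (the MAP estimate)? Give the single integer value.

argmax_v P(W = v | obs) = 1

Enumerate traces; 96 have nonzero weight after conditioning:
  (V=2, U=0, Y=0, W=0, Z=3, X=2) weight 1/384
  (V=2, U=0, Y=0, W=0, Z=3, X=3) weight 1/384
  (V=2, U=0, Y=0, W=1, Z=2, X=2) weight 1/384
  (V=2, U=0, Y=0, W=1, Z=2, X=3) weight 1/384
  (V=2, U=0, Y=0, W=1, Z=5, X=2) weight 1/384
  (V=2, U=0, Y=0, W=1, Z=5, X=3) weight 1/384
  (V=2, U=0, Y=1, W=0, Z=3, X=2) weight 1/384
  (V=2, U=0, Y=1, W=0, Z=3, X=3) weight 1/384
  … 88 more
Group by W:
  weight(W=0) = 1/8
  weight(W=1) = 1/4
Total weight = 1/8 + 1/4 = 3/8
P(W=0 | obs) = 1/8 / 3/8 = 1/3
P(W=1 | obs) = 1/4 / 3/8 = 2/3
argmax = 1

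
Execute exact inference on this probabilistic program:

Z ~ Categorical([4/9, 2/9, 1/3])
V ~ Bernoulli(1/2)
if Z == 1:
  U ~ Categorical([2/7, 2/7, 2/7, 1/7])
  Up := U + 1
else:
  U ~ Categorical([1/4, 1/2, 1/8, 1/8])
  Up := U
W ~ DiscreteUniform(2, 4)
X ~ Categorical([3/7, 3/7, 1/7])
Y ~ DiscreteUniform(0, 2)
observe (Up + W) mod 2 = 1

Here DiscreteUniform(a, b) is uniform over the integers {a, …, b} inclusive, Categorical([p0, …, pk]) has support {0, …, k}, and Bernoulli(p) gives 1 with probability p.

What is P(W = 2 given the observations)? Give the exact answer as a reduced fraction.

Enumerate traces; 324 have nonzero weight after conditioning:
  (Z=0, V=0, U=0, W=3, X=0, Y=0) weight 1/378
  (Z=0, V=0, U=0, W=3, X=0, Y=1) weight 1/378
  (Z=0, V=0, U=0, W=3, X=0, Y=2) weight 1/378
  (Z=0, V=0, U=0, W=3, X=1, Y=0) weight 1/378
  (Z=0, V=0, U=0, W=3, X=1, Y=1) weight 1/378
  (Z=0, V=0, U=0, W=3, X=1, Y=2) weight 1/378
  (Z=0, V=0, U=0, W=3, X=2, Y=0) weight 1/1134
  (Z=0, V=0, U=0, W=3, X=2, Y=1) weight 1/1134
  (Z=0, V=0, U=1, W=2, X=0, Y=0) weight 1/189
  (Z=0, V=0, U=1, W=4, X=0, Y=0) weight 1/189
  … 314 more
Group by W:
  weight(W=2) = 103/504
  weight(W=3) = 65/504
  weight(W=4) = 103/504
Total weight = 103/504 + 65/504 + 103/504 = 271/504
P(W=2 | obs) = 103/504 / 271/504 = 103/271
P(W=3 | obs) = 65/504 / 271/504 = 65/271
P(W=4 | obs) = 103/504 / 271/504 = 103/271

P(W = 2 | obs) = 103/271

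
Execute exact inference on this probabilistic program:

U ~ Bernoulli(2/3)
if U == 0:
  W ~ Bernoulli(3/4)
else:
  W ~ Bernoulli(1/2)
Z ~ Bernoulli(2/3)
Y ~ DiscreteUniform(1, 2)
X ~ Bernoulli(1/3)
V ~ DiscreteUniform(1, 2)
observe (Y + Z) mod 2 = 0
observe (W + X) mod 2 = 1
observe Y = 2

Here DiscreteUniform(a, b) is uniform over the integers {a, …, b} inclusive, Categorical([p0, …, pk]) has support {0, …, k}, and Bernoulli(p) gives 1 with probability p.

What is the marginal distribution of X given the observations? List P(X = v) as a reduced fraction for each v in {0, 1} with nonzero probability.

Enumerate traces; 8 have nonzero weight after conditioning:
  (U=0, W=0, Z=0, Y=2, X=1, V=1) weight 1/432
  (U=0, W=0, Z=0, Y=2, X=1, V=2) weight 1/432
  (U=0, W=1, Z=0, Y=2, X=0, V=1) weight 1/72
  (U=0, W=1, Z=0, Y=2, X=0, V=2) weight 1/72
  (U=1, W=0, Z=0, Y=2, X=1, V=1) weight 1/108
  (U=1, W=0, Z=0, Y=2, X=1, V=2) weight 1/108
  (U=1, W=1, Z=0, Y=2, X=0, V=1) weight 1/54
  (U=1, W=1, Z=0, Y=2, X=0, V=2) weight 1/54
Group by X:
  weight(X=0) = 7/108
  weight(X=1) = 5/216
Total weight = 7/108 + 5/216 = 19/216
P(X=0 | obs) = 7/108 / 19/216 = 14/19
P(X=1 | obs) = 5/216 / 19/216 = 5/19

P(X=0) = 14/19, P(X=1) = 5/19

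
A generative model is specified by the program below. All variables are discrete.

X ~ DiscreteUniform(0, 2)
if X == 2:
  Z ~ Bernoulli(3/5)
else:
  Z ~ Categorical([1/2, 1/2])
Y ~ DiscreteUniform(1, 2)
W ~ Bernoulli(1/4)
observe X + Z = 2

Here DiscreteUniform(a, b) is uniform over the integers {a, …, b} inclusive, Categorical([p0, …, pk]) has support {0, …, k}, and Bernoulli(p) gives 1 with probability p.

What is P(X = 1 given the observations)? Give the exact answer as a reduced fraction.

Enumerate traces; 8 have nonzero weight after conditioning:
  (X=1, Z=1, Y=1, W=0) weight 1/16
  (X=1, Z=1, Y=1, W=1) weight 1/48
  (X=1, Z=1, Y=2, W=0) weight 1/16
  (X=1, Z=1, Y=2, W=1) weight 1/48
  (X=2, Z=0, Y=1, W=0) weight 1/20
  (X=2, Z=0, Y=1, W=1) weight 1/60
  (X=2, Z=0, Y=2, W=0) weight 1/20
  (X=2, Z=0, Y=2, W=1) weight 1/60
Group by X:
  weight(X=1) = 1/6
  weight(X=2) = 2/15
Total weight = 1/6 + 2/15 = 3/10
P(X=1 | obs) = 1/6 / 3/10 = 5/9
P(X=2 | obs) = 2/15 / 3/10 = 4/9

P(X = 1 | obs) = 5/9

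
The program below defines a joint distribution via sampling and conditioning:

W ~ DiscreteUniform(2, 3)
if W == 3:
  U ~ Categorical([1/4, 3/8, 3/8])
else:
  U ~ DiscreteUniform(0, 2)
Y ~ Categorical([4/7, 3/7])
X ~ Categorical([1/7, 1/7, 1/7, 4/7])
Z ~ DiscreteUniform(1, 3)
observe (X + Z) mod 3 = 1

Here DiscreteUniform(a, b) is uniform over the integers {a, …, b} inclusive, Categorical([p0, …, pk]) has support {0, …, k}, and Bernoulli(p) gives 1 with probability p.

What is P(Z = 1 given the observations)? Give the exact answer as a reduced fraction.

P(Z = 1 | obs) = 5/7

Enumerate traces; 48 have nonzero weight after conditioning:
  (W=2, U=0, Y=0, X=0, Z=1) weight 2/441
  (W=2, U=0, Y=0, X=1, Z=3) weight 2/441
  (W=2, U=0, Y=0, X=2, Z=2) weight 2/441
  (W=2, U=0, Y=0, X=3, Z=1) weight 8/441
  (W=2, U=0, Y=1, X=0, Z=1) weight 1/294
  (W=2, U=0, Y=1, X=1, Z=3) weight 1/294
  (W=2, U=0, Y=1, X=2, Z=2) weight 1/294
  (W=2, U=0, Y=1, X=3, Z=1) weight 2/147
  … 40 more
Group by Z:
  weight(Z=1) = 5/21
  weight(Z=2) = 1/21
  weight(Z=3) = 1/21
Total weight = 5/21 + 1/21 + 1/21 = 1/3
P(Z=1 | obs) = 5/21 / 1/3 = 5/7
P(Z=2 | obs) = 1/21 / 1/3 = 1/7
P(Z=3 | obs) = 1/21 / 1/3 = 1/7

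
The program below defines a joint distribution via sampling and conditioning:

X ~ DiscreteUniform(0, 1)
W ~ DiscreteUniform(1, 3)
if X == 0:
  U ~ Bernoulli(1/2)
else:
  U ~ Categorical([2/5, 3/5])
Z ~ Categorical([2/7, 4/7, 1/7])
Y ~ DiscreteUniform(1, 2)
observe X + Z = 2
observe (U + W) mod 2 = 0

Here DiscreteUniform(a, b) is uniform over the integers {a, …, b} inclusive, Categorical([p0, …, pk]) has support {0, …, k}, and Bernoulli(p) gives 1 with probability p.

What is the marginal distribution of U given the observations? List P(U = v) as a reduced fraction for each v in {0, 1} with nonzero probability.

Enumerate traces; 12 have nonzero weight after conditioning:
  (X=0, W=1, U=1, Z=2, Y=1) weight 1/168
  (X=0, W=1, U=1, Z=2, Y=2) weight 1/168
  (X=0, W=2, U=0, Z=2, Y=1) weight 1/168
  (X=0, W=2, U=0, Z=2, Y=2) weight 1/168
  (X=0, W=3, U=1, Z=2, Y=1) weight 1/168
  (X=0, W=3, U=1, Z=2, Y=2) weight 1/168
  (X=1, W=1, U=1, Z=1, Y=1) weight 1/35
  (X=1, W=1, U=1, Z=1, Y=2) weight 1/35
  … 4 more
Group by U:
  weight(U=0) = 1/20
  weight(U=1) = 29/210
Total weight = 1/20 + 29/210 = 79/420
P(U=0 | obs) = 1/20 / 79/420 = 21/79
P(U=1 | obs) = 29/210 / 79/420 = 58/79

P(U=0) = 21/79, P(U=1) = 58/79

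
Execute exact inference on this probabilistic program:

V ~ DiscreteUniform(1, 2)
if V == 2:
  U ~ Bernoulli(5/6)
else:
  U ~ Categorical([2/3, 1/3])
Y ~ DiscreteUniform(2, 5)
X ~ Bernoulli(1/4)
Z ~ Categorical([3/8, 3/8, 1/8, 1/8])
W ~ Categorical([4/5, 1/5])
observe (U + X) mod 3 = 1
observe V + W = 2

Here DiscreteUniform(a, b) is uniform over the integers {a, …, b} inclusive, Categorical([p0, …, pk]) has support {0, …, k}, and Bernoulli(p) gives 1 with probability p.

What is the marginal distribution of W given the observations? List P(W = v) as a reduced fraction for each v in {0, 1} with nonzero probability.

P(W=0) = 32/37, P(W=1) = 5/37

Enumerate traces; 64 have nonzero weight after conditioning:
  (V=1, U=0, Y=2, X=1, Z=0, W=1) weight 1/640
  (V=1, U=0, Y=2, X=1, Z=1, W=1) weight 1/640
  (V=1, U=0, Y=2, X=1, Z=2, W=1) weight 1/1920
  (V=1, U=0, Y=2, X=1, Z=3, W=1) weight 1/1920
  (V=1, U=0, Y=3, X=1, Z=0, W=1) weight 1/640
  (V=1, U=0, Y=3, X=1, Z=1, W=1) weight 1/640
  (V=1, U=0, Y=3, X=1, Z=2, W=1) weight 1/1920
  (V=1, U=0, Y=3, X=1, Z=3, W=1) weight 1/1920
  (V=2, U=0, Y=2, X=1, Z=0, W=0) weight 1/640
  … 55 more
Group by W:
  weight(W=0) = 4/15
  weight(W=1) = 1/24
Total weight = 4/15 + 1/24 = 37/120
P(W=0 | obs) = 4/15 / 37/120 = 32/37
P(W=1 | obs) = 1/24 / 37/120 = 5/37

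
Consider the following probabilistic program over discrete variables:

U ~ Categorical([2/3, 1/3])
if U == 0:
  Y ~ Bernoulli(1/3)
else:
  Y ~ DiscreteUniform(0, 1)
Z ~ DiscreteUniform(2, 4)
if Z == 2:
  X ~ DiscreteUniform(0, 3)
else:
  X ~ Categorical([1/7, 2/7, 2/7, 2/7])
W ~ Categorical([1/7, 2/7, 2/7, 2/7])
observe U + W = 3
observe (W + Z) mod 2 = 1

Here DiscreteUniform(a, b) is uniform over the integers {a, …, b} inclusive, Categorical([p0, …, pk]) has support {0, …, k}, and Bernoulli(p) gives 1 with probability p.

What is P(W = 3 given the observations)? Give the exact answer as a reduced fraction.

P(W = 3 | obs) = 4/5

Enumerate traces; 24 have nonzero weight after conditioning:
  (U=0, Y=0, Z=2, X=0, W=3) weight 2/189
  (U=0, Y=0, Z=2, X=1, W=3) weight 2/189
  (U=0, Y=0, Z=2, X=2, W=3) weight 2/189
  (U=0, Y=0, Z=2, X=3, W=3) weight 2/189
  (U=0, Y=0, Z=4, X=0, W=3) weight 8/1323
  (U=0, Y=0, Z=4, X=1, W=3) weight 16/1323
  (U=0, Y=0, Z=4, X=2, W=3) weight 16/1323
  (U=0, Y=0, Z=4, X=3, W=3) weight 16/1323
  (U=1, Y=0, Z=3, X=0, W=2) weight 1/441
  … 15 more
Group by W:
  weight(W=2) = 2/63
  weight(W=3) = 8/63
Total weight = 2/63 + 8/63 = 10/63
P(W=2 | obs) = 2/63 / 10/63 = 1/5
P(W=3 | obs) = 8/63 / 10/63 = 4/5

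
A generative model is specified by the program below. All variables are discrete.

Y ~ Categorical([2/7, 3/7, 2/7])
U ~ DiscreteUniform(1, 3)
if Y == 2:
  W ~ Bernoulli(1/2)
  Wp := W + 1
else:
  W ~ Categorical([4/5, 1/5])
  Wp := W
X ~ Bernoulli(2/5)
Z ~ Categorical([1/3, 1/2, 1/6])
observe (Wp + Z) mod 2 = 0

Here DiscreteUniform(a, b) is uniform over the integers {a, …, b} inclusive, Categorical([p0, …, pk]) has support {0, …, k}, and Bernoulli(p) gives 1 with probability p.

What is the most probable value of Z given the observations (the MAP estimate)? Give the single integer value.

Enumerate traces; 54 have nonzero weight after conditioning:
  (Y=0, U=1, W=0, X=0, Z=0) weight 8/525
  (Y=0, U=1, W=0, X=0, Z=2) weight 4/525
  (Y=0, U=1, W=0, X=1, Z=0) weight 16/1575
  (Y=0, U=1, W=0, X=1, Z=2) weight 8/1575
  (Y=0, U=1, W=1, X=0, Z=1) weight 1/175
  (Y=0, U=1, W=1, X=1, Z=1) weight 2/525
  (Y=0, U=2, W=0, X=0, Z=0) weight 8/525
  (Y=0, U=2, W=0, X=0, Z=2) weight 4/525
  … 46 more
Group by Z:
  weight(Z=0) = 5/21
  weight(Z=1) = 1/7
  weight(Z=2) = 5/42
Total weight = 5/21 + 1/7 + 5/42 = 1/2
P(Z=0 | obs) = 5/21 / 1/2 = 10/21
P(Z=1 | obs) = 1/7 / 1/2 = 2/7
P(Z=2 | obs) = 5/42 / 1/2 = 5/21
argmax = 0

argmax_v P(Z = v | obs) = 0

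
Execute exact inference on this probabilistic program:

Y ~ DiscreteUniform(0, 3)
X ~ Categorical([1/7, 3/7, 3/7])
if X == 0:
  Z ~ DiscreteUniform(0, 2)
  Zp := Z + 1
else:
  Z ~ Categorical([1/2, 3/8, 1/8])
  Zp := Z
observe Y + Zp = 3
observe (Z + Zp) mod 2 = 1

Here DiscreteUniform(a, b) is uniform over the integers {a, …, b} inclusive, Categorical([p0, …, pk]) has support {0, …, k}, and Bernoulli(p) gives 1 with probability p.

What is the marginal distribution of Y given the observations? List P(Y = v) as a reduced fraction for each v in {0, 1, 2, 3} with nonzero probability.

P(Y=0) = 1/3, P(Y=1) = 1/3, P(Y=2) = 1/3

Enumerate traces; 3 have nonzero weight after conditioning:
  (Y=0, X=0, Z=2) weight 1/84
  (Y=1, X=0, Z=1) weight 1/84
  (Y=2, X=0, Z=0) weight 1/84
Group by Y:
  weight(Y=0) = 1/84
  weight(Y=1) = 1/84
  weight(Y=2) = 1/84
Total weight = 1/84 + 1/84 + 1/84 = 1/28
P(Y=0 | obs) = 1/84 / 1/28 = 1/3
P(Y=1 | obs) = 1/84 / 1/28 = 1/3
P(Y=2 | obs) = 1/84 / 1/28 = 1/3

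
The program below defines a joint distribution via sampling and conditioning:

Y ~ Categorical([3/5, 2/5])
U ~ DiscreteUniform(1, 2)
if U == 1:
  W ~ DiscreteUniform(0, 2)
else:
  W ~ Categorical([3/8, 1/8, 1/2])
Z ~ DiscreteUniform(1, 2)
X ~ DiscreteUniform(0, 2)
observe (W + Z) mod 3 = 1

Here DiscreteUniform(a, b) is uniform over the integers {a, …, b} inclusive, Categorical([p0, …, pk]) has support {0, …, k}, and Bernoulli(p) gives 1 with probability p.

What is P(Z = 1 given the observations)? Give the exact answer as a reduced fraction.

P(Z = 1 | obs) = 17/37

Enumerate traces; 24 have nonzero weight after conditioning:
  (Y=0, U=1, W=0, Z=1, X=0) weight 1/60
  (Y=0, U=1, W=0, Z=1, X=1) weight 1/60
  (Y=0, U=1, W=0, Z=1, X=2) weight 1/60
  (Y=0, U=1, W=2, Z=2, X=0) weight 1/60
  (Y=0, U=1, W=2, Z=2, X=1) weight 1/60
  (Y=0, U=1, W=2, Z=2, X=2) weight 1/60
  (Y=0, U=2, W=0, Z=1, X=0) weight 3/160
  (Y=0, U=2, W=0, Z=1, X=1) weight 3/160
  … 16 more
Group by Z:
  weight(Z=1) = 17/96
  weight(Z=2) = 5/24
Total weight = 17/96 + 5/24 = 37/96
P(Z=1 | obs) = 17/96 / 37/96 = 17/37
P(Z=2 | obs) = 5/24 / 37/96 = 20/37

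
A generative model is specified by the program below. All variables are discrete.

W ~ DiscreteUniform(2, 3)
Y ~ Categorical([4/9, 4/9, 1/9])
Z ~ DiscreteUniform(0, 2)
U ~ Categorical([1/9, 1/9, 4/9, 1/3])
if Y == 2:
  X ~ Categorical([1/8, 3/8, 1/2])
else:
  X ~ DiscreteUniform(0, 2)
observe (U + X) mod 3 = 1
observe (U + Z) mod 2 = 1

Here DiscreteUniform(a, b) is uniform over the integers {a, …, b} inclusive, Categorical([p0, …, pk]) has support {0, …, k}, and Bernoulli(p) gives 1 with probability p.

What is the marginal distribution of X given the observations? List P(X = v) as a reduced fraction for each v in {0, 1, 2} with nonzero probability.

P(X=0) = 134/949, P(X=1) = 7/13, P(X=2) = 304/949

Enumerate traces; 36 have nonzero weight after conditioning:
  (W=2, Y=0, Z=0, U=1, X=0) weight 2/729
  (W=2, Y=0, Z=0, U=3, X=1) weight 2/243
  (W=2, Y=0, Z=1, U=0, X=1) weight 2/729
  (W=2, Y=0, Z=1, U=2, X=2) weight 8/729
  (W=2, Y=0, Z=2, U=1, X=0) weight 2/729
  (W=2, Y=0, Z=2, U=3, X=1) weight 2/243
  (W=2, Y=1, Z=0, U=1, X=0) weight 2/729
  (W=2, Y=1, Z=0, U=3, X=1) weight 2/243
  … 28 more
Group by X:
  weight(X=0) = 67/2916
  weight(X=1) = 511/5832
  weight(X=2) = 38/729
Total weight = 67/2916 + 511/5832 + 38/729 = 949/5832
P(X=0 | obs) = 67/2916 / 949/5832 = 134/949
P(X=1 | obs) = 511/5832 / 949/5832 = 7/13
P(X=2 | obs) = 38/729 / 949/5832 = 304/949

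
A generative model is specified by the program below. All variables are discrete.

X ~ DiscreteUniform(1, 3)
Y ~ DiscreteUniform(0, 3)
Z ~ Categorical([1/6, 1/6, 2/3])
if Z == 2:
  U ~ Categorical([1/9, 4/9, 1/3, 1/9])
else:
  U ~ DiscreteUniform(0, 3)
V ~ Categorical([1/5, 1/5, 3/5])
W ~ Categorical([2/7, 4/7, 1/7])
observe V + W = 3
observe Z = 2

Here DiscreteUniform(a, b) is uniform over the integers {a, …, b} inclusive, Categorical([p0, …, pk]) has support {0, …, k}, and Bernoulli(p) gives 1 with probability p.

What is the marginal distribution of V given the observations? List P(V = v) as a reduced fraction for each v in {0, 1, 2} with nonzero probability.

P(V=1) = 1/13, P(V=2) = 12/13

Enumerate traces; 96 have nonzero weight after conditioning:
  (X=1, Y=0, Z=2, U=0, V=1, W=2) weight 1/5670
  (X=1, Y=0, Z=2, U=0, V=2, W=1) weight 2/945
  (X=1, Y=0, Z=2, U=1, V=1, W=2) weight 2/2835
  (X=1, Y=0, Z=2, U=1, V=2, W=1) weight 8/945
  (X=1, Y=0, Z=2, U=2, V=1, W=2) weight 1/1890
  (X=1, Y=0, Z=2, U=2, V=2, W=1) weight 2/315
  (X=1, Y=0, Z=2, U=3, V=1, W=2) weight 1/5670
  (X=1, Y=0, Z=2, U=3, V=2, W=1) weight 2/945
  … 88 more
Group by V:
  weight(V=1) = 2/105
  weight(V=2) = 8/35
Total weight = 2/105 + 8/35 = 26/105
P(V=1 | obs) = 2/105 / 26/105 = 1/13
P(V=2 | obs) = 8/35 / 26/105 = 12/13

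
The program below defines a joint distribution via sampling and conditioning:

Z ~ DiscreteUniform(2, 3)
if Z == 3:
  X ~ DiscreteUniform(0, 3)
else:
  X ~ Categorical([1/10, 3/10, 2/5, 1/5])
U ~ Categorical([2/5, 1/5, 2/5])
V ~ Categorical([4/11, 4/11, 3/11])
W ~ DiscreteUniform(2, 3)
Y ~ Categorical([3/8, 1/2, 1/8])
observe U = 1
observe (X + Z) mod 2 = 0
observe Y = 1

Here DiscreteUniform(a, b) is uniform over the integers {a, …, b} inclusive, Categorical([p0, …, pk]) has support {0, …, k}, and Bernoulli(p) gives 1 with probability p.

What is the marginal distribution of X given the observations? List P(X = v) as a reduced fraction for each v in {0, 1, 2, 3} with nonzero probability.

P(X=0) = 1/10, P(X=1) = 1/4, P(X=2) = 2/5, P(X=3) = 1/4

Enumerate traces; 24 have nonzero weight after conditioning:
  (Z=2, X=0, U=1, V=0, W=2, Y=1) weight 1/1100
  (Z=2, X=0, U=1, V=0, W=3, Y=1) weight 1/1100
  (Z=2, X=0, U=1, V=1, W=2, Y=1) weight 1/1100
  (Z=2, X=0, U=1, V=1, W=3, Y=1) weight 1/1100
  (Z=2, X=0, U=1, V=2, W=2, Y=1) weight 3/4400
  (Z=2, X=0, U=1, V=2, W=3, Y=1) weight 3/4400
  (Z=2, X=2, U=1, V=0, W=2, Y=1) weight 1/275
  (Z=2, X=2, U=1, V=0, W=3, Y=1) weight 1/275
  (Z=3, X=1, U=1, V=0, W=2, Y=1) weight 1/440
  (Z=3, X=3, U=1, V=0, W=2, Y=1) weight 1/440
  … 14 more
Group by X:
  weight(X=0) = 1/200
  weight(X=1) = 1/80
  weight(X=2) = 1/50
  weight(X=3) = 1/80
Total weight = 1/200 + 1/80 + 1/50 + 1/80 = 1/20
P(X=0 | obs) = 1/200 / 1/20 = 1/10
P(X=1 | obs) = 1/80 / 1/20 = 1/4
P(X=2 | obs) = 1/50 / 1/20 = 2/5
P(X=3 | obs) = 1/80 / 1/20 = 1/4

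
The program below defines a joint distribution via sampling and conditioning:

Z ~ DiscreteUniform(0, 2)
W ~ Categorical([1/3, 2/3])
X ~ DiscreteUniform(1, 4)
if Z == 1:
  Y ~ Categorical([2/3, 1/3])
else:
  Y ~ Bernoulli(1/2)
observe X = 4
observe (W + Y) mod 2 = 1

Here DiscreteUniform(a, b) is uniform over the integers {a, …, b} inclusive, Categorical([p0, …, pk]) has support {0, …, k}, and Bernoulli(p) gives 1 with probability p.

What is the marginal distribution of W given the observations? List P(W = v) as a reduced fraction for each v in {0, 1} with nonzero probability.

P(W=0) = 2/7, P(W=1) = 5/7

Enumerate traces; 6 have nonzero weight after conditioning:
  (Z=0, W=0, X=4, Y=1) weight 1/72
  (Z=0, W=1, X=4, Y=0) weight 1/36
  (Z=1, W=0, X=4, Y=1) weight 1/108
  (Z=1, W=1, X=4, Y=0) weight 1/27
  (Z=2, W=0, X=4, Y=1) weight 1/72
  (Z=2, W=1, X=4, Y=0) weight 1/36
Group by W:
  weight(W=0) = 1/27
  weight(W=1) = 5/54
Total weight = 1/27 + 5/54 = 7/54
P(W=0 | obs) = 1/27 / 7/54 = 2/7
P(W=1 | obs) = 5/54 / 7/54 = 5/7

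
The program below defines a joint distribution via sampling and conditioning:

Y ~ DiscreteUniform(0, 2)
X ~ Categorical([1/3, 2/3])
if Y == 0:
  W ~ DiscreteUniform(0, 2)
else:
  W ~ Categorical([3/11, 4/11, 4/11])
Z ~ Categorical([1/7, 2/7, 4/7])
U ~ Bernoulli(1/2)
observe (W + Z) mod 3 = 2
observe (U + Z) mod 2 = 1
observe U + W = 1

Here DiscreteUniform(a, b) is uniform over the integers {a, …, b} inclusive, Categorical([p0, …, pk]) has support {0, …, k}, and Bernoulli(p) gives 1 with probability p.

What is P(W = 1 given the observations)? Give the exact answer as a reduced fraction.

Enumerate traces; 12 have nonzero weight after conditioning:
  (Y=0, X=0, W=0, Z=2, U=1) weight 2/189
  (Y=0, X=0, W=1, Z=1, U=0) weight 1/189
  (Y=0, X=1, W=0, Z=2, U=1) weight 4/189
  (Y=0, X=1, W=1, Z=1, U=0) weight 2/189
  (Y=1, X=0, W=0, Z=2, U=1) weight 2/231
  (Y=1, X=0, W=1, Z=1, U=0) weight 4/693
  (Y=1, X=1, W=0, Z=2, U=1) weight 4/231
  (Y=1, X=1, W=1, Z=1, U=0) weight 8/693
  … 4 more
Group by W:
  weight(W=0) = 58/693
  weight(W=1) = 5/99
Total weight = 58/693 + 5/99 = 31/231
P(W=0 | obs) = 58/693 / 31/231 = 58/93
P(W=1 | obs) = 5/99 / 31/231 = 35/93

P(W = 1 | obs) = 35/93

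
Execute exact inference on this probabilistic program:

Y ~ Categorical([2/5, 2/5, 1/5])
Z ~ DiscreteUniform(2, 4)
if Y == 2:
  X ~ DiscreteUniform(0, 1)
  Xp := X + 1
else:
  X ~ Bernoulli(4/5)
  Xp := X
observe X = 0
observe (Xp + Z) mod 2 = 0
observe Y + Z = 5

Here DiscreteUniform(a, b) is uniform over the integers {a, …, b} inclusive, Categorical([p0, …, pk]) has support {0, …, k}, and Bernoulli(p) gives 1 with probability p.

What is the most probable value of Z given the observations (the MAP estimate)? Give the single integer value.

Enumerate traces; 2 have nonzero weight after conditioning:
  (Y=1, Z=4, X=0) weight 2/75
  (Y=2, Z=3, X=0) weight 1/30
Group by Z:
  weight(Z=3) = 1/30
  weight(Z=4) = 2/75
Total weight = 1/30 + 2/75 = 3/50
P(Z=3 | obs) = 1/30 / 3/50 = 5/9
P(Z=4 | obs) = 2/75 / 3/50 = 4/9
argmax = 3

argmax_v P(Z = v | obs) = 3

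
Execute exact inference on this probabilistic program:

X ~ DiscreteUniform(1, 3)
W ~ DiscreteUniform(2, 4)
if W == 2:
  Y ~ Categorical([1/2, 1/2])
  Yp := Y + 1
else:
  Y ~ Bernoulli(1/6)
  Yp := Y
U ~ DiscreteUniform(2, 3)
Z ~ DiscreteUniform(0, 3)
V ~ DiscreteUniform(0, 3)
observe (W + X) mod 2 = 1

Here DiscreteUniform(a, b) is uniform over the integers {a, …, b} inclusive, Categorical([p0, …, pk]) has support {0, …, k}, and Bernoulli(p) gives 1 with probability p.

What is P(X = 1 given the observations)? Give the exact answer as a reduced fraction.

P(X = 1 | obs) = 2/5

Enumerate traces; 320 have nonzero weight after conditioning:
  (X=1, W=2, Y=0, U=2, Z=0, V=0) weight 1/576
  (X=1, W=2, Y=0, U=2, Z=0, V=1) weight 1/576
  (X=1, W=2, Y=0, U=2, Z=0, V=2) weight 1/576
  (X=1, W=2, Y=0, U=2, Z=0, V=3) weight 1/576
  (X=1, W=2, Y=0, U=2, Z=1, V=0) weight 1/576
  (X=1, W=2, Y=0, U=2, Z=1, V=1) weight 1/576
  (X=1, W=2, Y=0, U=2, Z=1, V=2) weight 1/576
  (X=1, W=2, Y=0, U=2, Z=1, V=3) weight 1/576
  (X=2, W=3, Y=0, U=2, Z=0, V=0) weight 5/1728
  (X=3, W=2, Y=0, U=2, Z=0, V=0) weight 1/576
  … 310 more
Group by X:
  weight(X=1) = 2/9
  weight(X=2) = 1/9
  weight(X=3) = 2/9
Total weight = 2/9 + 1/9 + 2/9 = 5/9
P(X=1 | obs) = 2/9 / 5/9 = 2/5
P(X=2 | obs) = 1/9 / 5/9 = 1/5
P(X=3 | obs) = 2/9 / 5/9 = 2/5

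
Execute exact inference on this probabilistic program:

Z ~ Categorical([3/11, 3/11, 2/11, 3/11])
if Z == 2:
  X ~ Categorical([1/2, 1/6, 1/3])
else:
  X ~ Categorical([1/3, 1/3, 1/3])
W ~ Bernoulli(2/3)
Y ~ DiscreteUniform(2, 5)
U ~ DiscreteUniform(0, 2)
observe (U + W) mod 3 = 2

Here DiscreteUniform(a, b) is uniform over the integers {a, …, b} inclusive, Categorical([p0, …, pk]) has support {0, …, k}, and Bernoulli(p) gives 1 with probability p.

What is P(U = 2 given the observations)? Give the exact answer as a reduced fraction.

P(U = 2 | obs) = 1/3

Enumerate traces; 96 have nonzero weight after conditioning:
  (Z=0, X=0, W=0, Y=2, U=2) weight 1/396
  (Z=0, X=0, W=0, Y=3, U=2) weight 1/396
  (Z=0, X=0, W=0, Y=4, U=2) weight 1/396
  (Z=0, X=0, W=0, Y=5, U=2) weight 1/396
  (Z=0, X=0, W=1, Y=2, U=1) weight 1/198
  (Z=0, X=0, W=1, Y=3, U=1) weight 1/198
  (Z=0, X=0, W=1, Y=4, U=1) weight 1/198
  (Z=0, X=0, W=1, Y=5, U=1) weight 1/198
  … 88 more
Group by U:
  weight(U=1) = 2/9
  weight(U=2) = 1/9
Total weight = 2/9 + 1/9 = 1/3
P(U=1 | obs) = 2/9 / 1/3 = 2/3
P(U=2 | obs) = 1/9 / 1/3 = 1/3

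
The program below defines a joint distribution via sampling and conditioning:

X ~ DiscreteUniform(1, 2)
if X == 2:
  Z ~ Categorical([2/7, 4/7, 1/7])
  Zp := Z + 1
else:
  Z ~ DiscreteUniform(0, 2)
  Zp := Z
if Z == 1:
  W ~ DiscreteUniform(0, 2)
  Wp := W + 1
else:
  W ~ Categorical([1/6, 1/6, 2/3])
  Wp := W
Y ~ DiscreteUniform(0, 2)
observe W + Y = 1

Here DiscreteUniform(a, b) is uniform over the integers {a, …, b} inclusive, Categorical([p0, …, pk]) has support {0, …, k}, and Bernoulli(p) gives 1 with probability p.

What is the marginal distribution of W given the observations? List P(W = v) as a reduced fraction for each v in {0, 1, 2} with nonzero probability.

Enumerate traces; 12 have nonzero weight after conditioning:
  (X=1, Z=0, W=0, Y=1) weight 1/108
  (X=1, Z=0, W=1, Y=0) weight 1/108
  (X=1, Z=1, W=0, Y=1) weight 1/54
  (X=1, Z=1, W=1, Y=0) weight 1/54
  (X=1, Z=2, W=0, Y=1) weight 1/108
  (X=1, Z=2, W=1, Y=0) weight 1/108
  (X=2, Z=0, W=0, Y=1) weight 1/126
  (X=2, Z=0, W=1, Y=0) weight 1/126
  … 4 more
Group by W:
  weight(W=0) = 61/756
  weight(W=1) = 61/756
Total weight = 61/756 + 61/756 = 61/378
P(W=0 | obs) = 61/756 / 61/378 = 1/2
P(W=1 | obs) = 61/756 / 61/378 = 1/2

P(W=0) = 1/2, P(W=1) = 1/2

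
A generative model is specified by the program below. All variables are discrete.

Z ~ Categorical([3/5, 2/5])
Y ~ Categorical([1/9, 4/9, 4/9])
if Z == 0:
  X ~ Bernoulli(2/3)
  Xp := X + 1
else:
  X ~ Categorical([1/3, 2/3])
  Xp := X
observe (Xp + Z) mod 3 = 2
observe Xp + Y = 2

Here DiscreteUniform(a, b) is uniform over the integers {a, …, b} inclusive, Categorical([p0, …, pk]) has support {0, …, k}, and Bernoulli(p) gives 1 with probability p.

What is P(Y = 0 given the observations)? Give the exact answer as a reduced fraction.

P(Y = 0 | obs) = 3/11

Enumerate traces; 2 have nonzero weight after conditioning:
  (Z=0, Y=0, X=1) weight 2/45
  (Z=1, Y=1, X=1) weight 16/135
Group by Y:
  weight(Y=0) = 2/45
  weight(Y=1) = 16/135
Total weight = 2/45 + 16/135 = 22/135
P(Y=0 | obs) = 2/45 / 22/135 = 3/11
P(Y=1 | obs) = 16/135 / 22/135 = 8/11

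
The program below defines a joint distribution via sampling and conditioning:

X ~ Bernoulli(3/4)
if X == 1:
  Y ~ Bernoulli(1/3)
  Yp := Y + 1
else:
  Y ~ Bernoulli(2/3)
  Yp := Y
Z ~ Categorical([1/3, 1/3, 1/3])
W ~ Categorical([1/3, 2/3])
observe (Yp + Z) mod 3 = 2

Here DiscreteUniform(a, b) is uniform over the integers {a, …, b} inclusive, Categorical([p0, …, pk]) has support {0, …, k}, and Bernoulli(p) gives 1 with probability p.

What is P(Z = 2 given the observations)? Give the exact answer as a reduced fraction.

P(Z = 2 | obs) = 1/12

Enumerate traces; 8 have nonzero weight after conditioning:
  (X=0, Y=0, Z=2, W=0) weight 1/108
  (X=0, Y=0, Z=2, W=1) weight 1/54
  (X=0, Y=1, Z=1, W=0) weight 1/54
  (X=0, Y=1, Z=1, W=1) weight 1/27
  (X=1, Y=0, Z=1, W=0) weight 1/18
  (X=1, Y=0, Z=1, W=1) weight 1/9
  (X=1, Y=1, Z=0, W=0) weight 1/36
  (X=1, Y=1, Z=0, W=1) weight 1/18
Group by Z:
  weight(Z=0) = 1/12
  weight(Z=1) = 2/9
  weight(Z=2) = 1/36
Total weight = 1/12 + 2/9 + 1/36 = 1/3
P(Z=0 | obs) = 1/12 / 1/3 = 1/4
P(Z=1 | obs) = 2/9 / 1/3 = 2/3
P(Z=2 | obs) = 1/36 / 1/3 = 1/12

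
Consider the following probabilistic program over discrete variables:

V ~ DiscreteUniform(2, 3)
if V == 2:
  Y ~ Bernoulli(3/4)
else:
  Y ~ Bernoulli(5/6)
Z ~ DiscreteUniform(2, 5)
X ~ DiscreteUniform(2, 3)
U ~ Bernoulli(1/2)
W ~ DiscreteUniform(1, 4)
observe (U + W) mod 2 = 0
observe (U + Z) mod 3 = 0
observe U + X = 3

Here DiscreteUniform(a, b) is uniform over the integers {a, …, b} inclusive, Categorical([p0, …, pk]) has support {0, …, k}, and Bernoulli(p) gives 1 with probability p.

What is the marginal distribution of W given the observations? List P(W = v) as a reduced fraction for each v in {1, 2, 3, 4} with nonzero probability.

P(W=1) = 1/3, P(W=2) = 1/6, P(W=3) = 1/3, P(W=4) = 1/6

Enumerate traces; 24 have nonzero weight after conditioning:
  (V=2, Y=0, Z=2, X=2, U=1, W=1) weight 1/512
  (V=2, Y=0, Z=2, X=2, U=1, W=3) weight 1/512
  (V=2, Y=0, Z=3, X=3, U=0, W=2) weight 1/512
  (V=2, Y=0, Z=3, X=3, U=0, W=4) weight 1/512
  (V=2, Y=0, Z=5, X=2, U=1, W=1) weight 1/512
  (V=2, Y=0, Z=5, X=2, U=1, W=3) weight 1/512
  (V=2, Y=1, Z=2, X=2, U=1, W=1) weight 3/512
  (V=2, Y=1, Z=2, X=2, U=1, W=3) weight 3/512
  … 16 more
Group by W:
  weight(W=1) = 1/32
  weight(W=2) = 1/64
  weight(W=3) = 1/32
  weight(W=4) = 1/64
Total weight = 1/32 + 1/64 + 1/32 + 1/64 = 3/32
P(W=1 | obs) = 1/32 / 3/32 = 1/3
P(W=2 | obs) = 1/64 / 3/32 = 1/6
P(W=3 | obs) = 1/32 / 3/32 = 1/3
P(W=4 | obs) = 1/64 / 3/32 = 1/6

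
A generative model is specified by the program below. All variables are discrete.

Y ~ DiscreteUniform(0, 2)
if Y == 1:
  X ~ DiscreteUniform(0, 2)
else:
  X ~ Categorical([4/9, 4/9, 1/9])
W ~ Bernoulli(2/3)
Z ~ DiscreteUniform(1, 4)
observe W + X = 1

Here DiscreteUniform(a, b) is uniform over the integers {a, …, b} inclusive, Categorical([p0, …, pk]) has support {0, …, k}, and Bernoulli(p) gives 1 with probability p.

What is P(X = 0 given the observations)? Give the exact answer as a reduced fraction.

P(X = 0 | obs) = 2/3

Enumerate traces; 24 have nonzero weight after conditioning:
  (Y=0, X=0, W=1, Z=1) weight 2/81
  (Y=0, X=0, W=1, Z=2) weight 2/81
  (Y=0, X=0, W=1, Z=3) weight 2/81
  (Y=0, X=0, W=1, Z=4) weight 2/81
  (Y=0, X=1, W=0, Z=1) weight 1/81
  (Y=0, X=1, W=0, Z=2) weight 1/81
  (Y=0, X=1, W=0, Z=3) weight 1/81
  (Y=0, X=1, W=0, Z=4) weight 1/81
  … 16 more
Group by X:
  weight(X=0) = 22/81
  weight(X=1) = 11/81
Total weight = 22/81 + 11/81 = 11/27
P(X=0 | obs) = 22/81 / 11/27 = 2/3
P(X=1 | obs) = 11/81 / 11/27 = 1/3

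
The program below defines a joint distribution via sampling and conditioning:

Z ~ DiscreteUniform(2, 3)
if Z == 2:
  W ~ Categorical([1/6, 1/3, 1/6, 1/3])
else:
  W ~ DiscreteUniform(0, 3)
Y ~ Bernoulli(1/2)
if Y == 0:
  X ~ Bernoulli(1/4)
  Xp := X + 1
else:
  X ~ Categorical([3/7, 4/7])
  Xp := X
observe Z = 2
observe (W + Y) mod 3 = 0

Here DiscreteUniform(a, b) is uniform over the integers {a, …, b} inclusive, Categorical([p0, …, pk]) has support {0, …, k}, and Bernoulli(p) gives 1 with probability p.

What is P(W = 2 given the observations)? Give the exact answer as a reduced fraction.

P(W = 2 | obs) = 1/4

Enumerate traces; 6 have nonzero weight after conditioning:
  (Z=2, W=0, Y=0, X=0) weight 1/32
  (Z=2, W=0, Y=0, X=1) weight 1/96
  (Z=2, W=2, Y=1, X=0) weight 1/56
  (Z=2, W=2, Y=1, X=1) weight 1/42
  (Z=2, W=3, Y=0, X=0) weight 1/16
  (Z=2, W=3, Y=0, X=1) weight 1/48
Group by W:
  weight(W=0) = 1/24
  weight(W=2) = 1/24
  weight(W=3) = 1/12
Total weight = 1/24 + 1/24 + 1/12 = 1/6
P(W=0 | obs) = 1/24 / 1/6 = 1/4
P(W=2 | obs) = 1/24 / 1/6 = 1/4
P(W=3 | obs) = 1/12 / 1/6 = 1/2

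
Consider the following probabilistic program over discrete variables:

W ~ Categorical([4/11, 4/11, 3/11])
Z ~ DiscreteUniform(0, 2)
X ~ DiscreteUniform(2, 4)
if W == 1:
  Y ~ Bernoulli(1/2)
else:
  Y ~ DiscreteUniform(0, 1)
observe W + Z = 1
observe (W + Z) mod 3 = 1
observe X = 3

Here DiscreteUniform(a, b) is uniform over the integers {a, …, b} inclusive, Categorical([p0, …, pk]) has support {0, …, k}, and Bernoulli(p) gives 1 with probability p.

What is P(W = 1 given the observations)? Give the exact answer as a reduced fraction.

P(W = 1 | obs) = 1/2

Enumerate traces; 4 have nonzero weight after conditioning:
  (W=0, Z=1, X=3, Y=0) weight 2/99
  (W=0, Z=1, X=3, Y=1) weight 2/99
  (W=1, Z=0, X=3, Y=0) weight 2/99
  (W=1, Z=0, X=3, Y=1) weight 2/99
Group by W:
  weight(W=0) = 4/99
  weight(W=1) = 4/99
Total weight = 4/99 + 4/99 = 8/99
P(W=0 | obs) = 4/99 / 8/99 = 1/2
P(W=1 | obs) = 4/99 / 8/99 = 1/2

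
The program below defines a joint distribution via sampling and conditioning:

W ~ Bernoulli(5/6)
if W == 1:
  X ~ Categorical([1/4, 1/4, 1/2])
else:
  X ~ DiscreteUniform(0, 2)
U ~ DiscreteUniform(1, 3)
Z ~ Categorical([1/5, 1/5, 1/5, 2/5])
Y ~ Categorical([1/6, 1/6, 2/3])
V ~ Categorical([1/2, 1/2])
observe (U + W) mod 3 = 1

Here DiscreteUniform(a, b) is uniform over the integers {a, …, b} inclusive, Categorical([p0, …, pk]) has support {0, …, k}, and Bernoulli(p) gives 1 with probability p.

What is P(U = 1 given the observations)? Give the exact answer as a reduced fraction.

Enumerate traces; 144 have nonzero weight after conditioning:
  (W=0, X=0, U=1, Z=0, Y=0, V=0) weight 1/3240
  (W=0, X=0, U=1, Z=0, Y=0, V=1) weight 1/3240
  (W=0, X=0, U=1, Z=0, Y=1, V=0) weight 1/3240
  (W=0, X=0, U=1, Z=0, Y=1, V=1) weight 1/3240
  (W=0, X=0, U=1, Z=0, Y=2, V=0) weight 1/810
  (W=0, X=0, U=1, Z=0, Y=2, V=1) weight 1/810
  (W=0, X=0, U=1, Z=1, Y=0, V=0) weight 1/3240
  (W=0, X=0, U=1, Z=1, Y=0, V=1) weight 1/3240
  (W=1, X=0, U=3, Z=0, Y=0, V=0) weight 1/864
  … 135 more
Group by U:
  weight(U=1) = 1/18
  weight(U=3) = 5/18
Total weight = 1/18 + 5/18 = 1/3
P(U=1 | obs) = 1/18 / 1/3 = 1/6
P(U=3 | obs) = 5/18 / 1/3 = 5/6

P(U = 1 | obs) = 1/6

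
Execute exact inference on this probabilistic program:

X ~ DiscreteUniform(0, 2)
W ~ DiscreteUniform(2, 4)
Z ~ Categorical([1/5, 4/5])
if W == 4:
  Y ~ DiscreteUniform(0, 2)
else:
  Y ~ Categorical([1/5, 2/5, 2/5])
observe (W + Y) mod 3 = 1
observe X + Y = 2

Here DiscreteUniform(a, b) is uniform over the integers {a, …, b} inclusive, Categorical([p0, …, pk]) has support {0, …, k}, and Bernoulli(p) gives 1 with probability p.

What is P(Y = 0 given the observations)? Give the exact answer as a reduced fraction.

P(Y = 0 | obs) = 5/17

Enumerate traces; 6 have nonzero weight after conditioning:
  (X=0, W=2, Z=0, Y=2) weight 2/225
  (X=0, W=2, Z=1, Y=2) weight 8/225
  (X=1, W=3, Z=0, Y=1) weight 2/225
  (X=1, W=3, Z=1, Y=1) weight 8/225
  (X=2, W=4, Z=0, Y=0) weight 1/135
  (X=2, W=4, Z=1, Y=0) weight 4/135
Group by Y:
  weight(Y=0) = 1/27
  weight(Y=1) = 2/45
  weight(Y=2) = 2/45
Total weight = 1/27 + 2/45 + 2/45 = 17/135
P(Y=0 | obs) = 1/27 / 17/135 = 5/17
P(Y=1 | obs) = 2/45 / 17/135 = 6/17
P(Y=2 | obs) = 2/45 / 17/135 = 6/17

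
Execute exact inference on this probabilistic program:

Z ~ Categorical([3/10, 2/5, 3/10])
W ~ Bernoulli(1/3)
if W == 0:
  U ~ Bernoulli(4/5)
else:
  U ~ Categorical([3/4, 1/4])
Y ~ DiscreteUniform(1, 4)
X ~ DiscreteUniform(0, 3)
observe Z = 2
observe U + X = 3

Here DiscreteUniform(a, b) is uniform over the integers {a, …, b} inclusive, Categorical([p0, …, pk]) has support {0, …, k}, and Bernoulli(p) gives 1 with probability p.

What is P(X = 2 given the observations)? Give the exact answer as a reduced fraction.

Enumerate traces; 16 have nonzero weight after conditioning:
  (Z=2, W=0, U=0, Y=1, X=3) weight 1/400
  (Z=2, W=0, U=0, Y=2, X=3) weight 1/400
  (Z=2, W=0, U=0, Y=3, X=3) weight 1/400
  (Z=2, W=0, U=0, Y=4, X=3) weight 1/400
  (Z=2, W=0, U=1, Y=1, X=2) weight 1/100
  (Z=2, W=0, U=1, Y=2, X=2) weight 1/100
  (Z=2, W=0, U=1, Y=3, X=2) weight 1/100
  (Z=2, W=0, U=1, Y=4, X=2) weight 1/100
  … 8 more
Group by X:
  weight(X=2) = 37/800
  weight(X=3) = 23/800
Total weight = 37/800 + 23/800 = 3/40
P(X=2 | obs) = 37/800 / 3/40 = 37/60
P(X=3 | obs) = 23/800 / 3/40 = 23/60

P(X = 2 | obs) = 37/60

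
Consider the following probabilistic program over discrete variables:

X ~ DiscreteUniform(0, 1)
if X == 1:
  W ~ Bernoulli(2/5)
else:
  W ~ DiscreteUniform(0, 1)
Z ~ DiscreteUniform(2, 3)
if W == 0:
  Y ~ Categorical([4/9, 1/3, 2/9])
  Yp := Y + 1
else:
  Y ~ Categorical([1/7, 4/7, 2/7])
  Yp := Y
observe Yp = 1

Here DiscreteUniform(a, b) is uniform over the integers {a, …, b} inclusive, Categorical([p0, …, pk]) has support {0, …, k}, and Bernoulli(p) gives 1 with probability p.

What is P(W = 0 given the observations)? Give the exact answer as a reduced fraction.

P(W = 0 | obs) = 77/158

Enumerate traces; 8 have nonzero weight after conditioning:
  (X=0, W=0, Z=2, Y=0) weight 1/18
  (X=0, W=0, Z=3, Y=0) weight 1/18
  (X=0, W=1, Z=2, Y=1) weight 1/14
  (X=0, W=1, Z=3, Y=1) weight 1/14
  (X=1, W=0, Z=2, Y=0) weight 1/15
  (X=1, W=0, Z=3, Y=0) weight 1/15
  (X=1, W=1, Z=2, Y=1) weight 2/35
  (X=1, W=1, Z=3, Y=1) weight 2/35
Group by W:
  weight(W=0) = 11/45
  weight(W=1) = 9/35
Total weight = 11/45 + 9/35 = 158/315
P(W=0 | obs) = 11/45 / 158/315 = 77/158
P(W=1 | obs) = 9/35 / 158/315 = 81/158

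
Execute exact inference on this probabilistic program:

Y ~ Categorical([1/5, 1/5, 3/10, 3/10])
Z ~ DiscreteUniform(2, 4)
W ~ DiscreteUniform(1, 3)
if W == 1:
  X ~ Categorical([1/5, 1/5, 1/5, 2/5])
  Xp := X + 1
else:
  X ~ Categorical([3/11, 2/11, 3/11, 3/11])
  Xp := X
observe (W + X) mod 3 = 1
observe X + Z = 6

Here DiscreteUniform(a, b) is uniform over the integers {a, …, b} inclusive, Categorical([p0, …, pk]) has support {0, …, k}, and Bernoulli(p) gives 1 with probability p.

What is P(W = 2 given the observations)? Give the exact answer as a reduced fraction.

P(W = 2 | obs) = 15/37

Enumerate traces; 8 have nonzero weight after conditioning:
  (Y=0, Z=3, W=1, X=3) weight 2/225
  (Y=0, Z=4, W=2, X=2) weight 1/165
  (Y=1, Z=3, W=1, X=3) weight 2/225
  (Y=1, Z=4, W=2, X=2) weight 1/165
  (Y=2, Z=3, W=1, X=3) weight 1/75
  (Y=2, Z=4, W=2, X=2) weight 1/110
  (Y=3, Z=3, W=1, X=3) weight 1/75
  (Y=3, Z=4, W=2, X=2) weight 1/110
Group by W:
  weight(W=1) = 2/45
  weight(W=2) = 1/33
Total weight = 2/45 + 1/33 = 37/495
P(W=1 | obs) = 2/45 / 37/495 = 22/37
P(W=2 | obs) = 1/33 / 37/495 = 15/37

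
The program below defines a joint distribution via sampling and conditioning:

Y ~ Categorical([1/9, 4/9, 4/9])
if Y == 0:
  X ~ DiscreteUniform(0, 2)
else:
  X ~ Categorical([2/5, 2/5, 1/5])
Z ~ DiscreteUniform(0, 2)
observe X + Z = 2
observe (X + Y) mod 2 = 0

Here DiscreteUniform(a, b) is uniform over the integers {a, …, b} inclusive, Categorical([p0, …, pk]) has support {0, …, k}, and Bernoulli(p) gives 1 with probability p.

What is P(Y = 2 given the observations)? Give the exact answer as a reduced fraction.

Enumerate traces; 5 have nonzero weight after conditioning:
  (Y=0, X=0, Z=2) weight 1/81
  (Y=0, X=2, Z=0) weight 1/81
  (Y=1, X=1, Z=1) weight 8/135
  (Y=2, X=0, Z=2) weight 8/135
  (Y=2, X=2, Z=0) weight 4/135
Group by Y:
  weight(Y=0) = 2/81
  weight(Y=1) = 8/135
  weight(Y=2) = 4/45
Total weight = 2/81 + 8/135 + 4/45 = 14/81
P(Y=0 | obs) = 2/81 / 14/81 = 1/7
P(Y=1 | obs) = 8/135 / 14/81 = 12/35
P(Y=2 | obs) = 4/45 / 14/81 = 18/35

P(Y = 2 | obs) = 18/35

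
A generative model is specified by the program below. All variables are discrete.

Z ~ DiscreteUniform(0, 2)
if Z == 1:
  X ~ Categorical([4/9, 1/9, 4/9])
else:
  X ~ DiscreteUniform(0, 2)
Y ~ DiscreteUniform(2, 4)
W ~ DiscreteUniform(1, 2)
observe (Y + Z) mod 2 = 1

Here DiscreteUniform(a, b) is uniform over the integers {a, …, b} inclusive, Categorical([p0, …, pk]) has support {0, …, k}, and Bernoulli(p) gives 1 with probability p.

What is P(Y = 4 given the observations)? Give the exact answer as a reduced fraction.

Enumerate traces; 24 have nonzero weight after conditioning:
  (Z=0, X=0, Y=3, W=1) weight 1/54
  (Z=0, X=0, Y=3, W=2) weight 1/54
  (Z=0, X=1, Y=3, W=1) weight 1/54
  (Z=0, X=1, Y=3, W=2) weight 1/54
  (Z=0, X=2, Y=3, W=1) weight 1/54
  (Z=0, X=2, Y=3, W=2) weight 1/54
  (Z=1, X=0, Y=2, W=1) weight 2/81
  (Z=1, X=0, Y=2, W=2) weight 2/81
  (Z=1, X=0, Y=4, W=1) weight 2/81
  … 15 more
Group by Y:
  weight(Y=2) = 1/9
  weight(Y=3) = 2/9
  weight(Y=4) = 1/9
Total weight = 1/9 + 2/9 + 1/9 = 4/9
P(Y=2 | obs) = 1/9 / 4/9 = 1/4
P(Y=3 | obs) = 2/9 / 4/9 = 1/2
P(Y=4 | obs) = 1/9 / 4/9 = 1/4

P(Y = 4 | obs) = 1/4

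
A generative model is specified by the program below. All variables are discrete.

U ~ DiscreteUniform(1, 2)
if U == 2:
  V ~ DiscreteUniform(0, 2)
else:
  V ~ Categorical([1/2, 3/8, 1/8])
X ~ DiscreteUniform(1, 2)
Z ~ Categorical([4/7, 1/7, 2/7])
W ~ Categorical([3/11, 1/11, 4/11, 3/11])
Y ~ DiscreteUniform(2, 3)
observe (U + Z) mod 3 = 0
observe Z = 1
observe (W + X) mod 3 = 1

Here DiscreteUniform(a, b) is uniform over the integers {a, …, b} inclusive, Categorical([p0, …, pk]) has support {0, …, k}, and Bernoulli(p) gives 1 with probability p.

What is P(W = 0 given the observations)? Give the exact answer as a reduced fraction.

Enumerate traces; 18 have nonzero weight after conditioning:
  (U=2, V=0, X=1, Z=1, W=0, Y=2) weight 1/616
  (U=2, V=0, X=1, Z=1, W=0, Y=3) weight 1/616
  (U=2, V=0, X=1, Z=1, W=3, Y=2) weight 1/616
  (U=2, V=0, X=1, Z=1, W=3, Y=3) weight 1/616
  (U=2, V=0, X=2, Z=1, W=2, Y=2) weight 1/462
  (U=2, V=0, X=2, Z=1, W=2, Y=3) weight 1/462
  (U=2, V=1, X=1, Z=1, W=0, Y=2) weight 1/616
  (U=2, V=1, X=1, Z=1, W=0, Y=3) weight 1/616
  … 10 more
Group by W:
  weight(W=0) = 3/308
  weight(W=2) = 1/77
  weight(W=3) = 3/308
Total weight = 3/308 + 1/77 + 3/308 = 5/154
P(W=0 | obs) = 3/308 / 5/154 = 3/10
P(W=2 | obs) = 1/77 / 5/154 = 2/5
P(W=3 | obs) = 3/308 / 5/154 = 3/10

P(W = 0 | obs) = 3/10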